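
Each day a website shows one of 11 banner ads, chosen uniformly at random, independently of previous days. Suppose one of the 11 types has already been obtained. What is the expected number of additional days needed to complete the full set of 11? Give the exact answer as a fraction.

Starting from 1 distinct type, each trial gives a new one with probability (11−i)/11 when i types are held, so the wait for the next new type is 11/(11−i).
E = 11/10 + 11/9 + 11/8 + 11/7 + 11/6 + 11/5 + 11/4 + 11/3 + 11/2 + 11/1 = 81191/2520.

81191/2520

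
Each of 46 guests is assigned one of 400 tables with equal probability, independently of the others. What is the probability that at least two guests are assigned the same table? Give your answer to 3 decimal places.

It's easier to compute the probability that all 46 are distinct.
P(all distinct) = 400/400 · 399/400 · ··· · 355/400 ≈ 0.068.
So the probability of at least one match is 1 − 0.068 = 0.932.

0.932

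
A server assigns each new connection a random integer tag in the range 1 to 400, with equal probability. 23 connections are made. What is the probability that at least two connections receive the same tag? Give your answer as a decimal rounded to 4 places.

It's easier to compute the probability that all 23 are distinct.
P(all distinct) = 400/400 · 399/400 · ··· · 378/400 ≈ 0.5248.
So the probability of at least one match is 1 − 0.5248 = 0.4752.

0.4752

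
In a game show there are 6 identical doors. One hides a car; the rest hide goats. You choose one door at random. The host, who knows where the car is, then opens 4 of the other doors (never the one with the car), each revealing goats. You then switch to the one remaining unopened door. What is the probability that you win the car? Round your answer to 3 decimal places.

0.833

Your original door holds the car with probability 1/6, so the other 5 collectively hold it with probability 5/6.
The host can always find 4 empty doors to open, so the reveals don't change that 5/6; it is now spread over the 1 remaining unopened door.
P(win by switching) = (5/6) · (1/1) = 5/6 ≈ 0.833.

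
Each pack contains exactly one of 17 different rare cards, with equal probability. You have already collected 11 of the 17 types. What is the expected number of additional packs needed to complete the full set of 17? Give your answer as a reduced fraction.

833/20

Starting from 11 distinct types, each trial gives a new one with probability (17−i)/17 when i types are held, so the wait for the next new type is 17/(17−i).
E = 17/6 + 17/5 + 17/4 + 17/3 + 17/2 + 17/1 = 833/20.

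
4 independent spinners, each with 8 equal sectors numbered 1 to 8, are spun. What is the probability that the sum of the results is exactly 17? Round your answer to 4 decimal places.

There are 8^4 = 4096 equally likely outcomes.
The number of ordered 4-tuples from {1,…,8} summing to 17 is 336.
P(sum = 17) = 336/4096 = 21/256 ≈ 0.0820.

0.0820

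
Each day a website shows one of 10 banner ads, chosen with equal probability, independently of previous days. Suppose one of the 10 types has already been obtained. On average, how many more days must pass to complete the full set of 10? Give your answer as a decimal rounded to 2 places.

Starting from 1 distinct type, each trial gives a new one with probability (10−i)/10 when i types are held, so the wait for the next new type is 10/(10−i).
E = 10/9 + 10/8 + 10/7 + 10/6 + 10/5 + 10/4 + 10/3 + 10/2 + 10/1 = 7129/252 ≈ 28.29.

28.29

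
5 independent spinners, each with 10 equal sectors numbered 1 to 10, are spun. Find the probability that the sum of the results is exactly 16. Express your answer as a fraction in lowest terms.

There are 10^5 = 100000 equally likely outcomes.
The number of ordered 5-tuples from {1,…,10} summing to 16 is 1340.
P(sum = 16) = 1340/100000 = 67/5000.

67/5000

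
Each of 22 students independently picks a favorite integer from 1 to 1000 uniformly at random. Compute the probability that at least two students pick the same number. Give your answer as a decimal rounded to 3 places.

0.208

It's easier to compute the probability that all 22 are distinct.
P(all distinct) = 1000/1000 · 999/1000 · ··· · 979/1000 ≈ 0.792.
So the probability of at least one match is 1 − 0.792 = 0.208.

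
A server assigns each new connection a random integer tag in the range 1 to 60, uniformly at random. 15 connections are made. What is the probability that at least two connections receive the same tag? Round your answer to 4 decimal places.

It's easier to compute the probability that all 15 are distinct.
P(all distinct) = 60/60 · 59/60 · ··· · 46/60 ≈ 0.1479.
So the probability of at least one match is 1 − 0.1479 = 0.8521.

0.8521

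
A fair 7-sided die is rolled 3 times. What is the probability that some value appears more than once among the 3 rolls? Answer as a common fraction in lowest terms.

19/49

P(all 3 different) = 7/7 · 6/7 · ··· · 5/7 = 30/49.
P(at least two equal) = 1 − 30/49 = 19/49.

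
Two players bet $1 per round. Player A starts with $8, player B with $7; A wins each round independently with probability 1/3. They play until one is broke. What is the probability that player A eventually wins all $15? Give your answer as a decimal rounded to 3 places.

Let r = q/p = (2/3)/(1/3) = 2. The recurrence P(i) = p·P(i+1) + q·P(i−1) with P(0)=0, P(15)=1 gives P(i) = (1 − r^i)/(1 − r^15).
P(8) = (1 − (2)^8) / (1 − (2)^15) = 255/32767 ≈ 0.008.

0.008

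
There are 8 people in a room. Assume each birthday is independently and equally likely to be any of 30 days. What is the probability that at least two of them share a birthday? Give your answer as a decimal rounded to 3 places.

0.640

It's easier to compute the probability that all 8 are distinct.
P(all distinct) = 30/30 · 29/30 · ··· · 23/30 ≈ 0.360.
So the probability of at least one match is 1 − 0.360 = 0.640.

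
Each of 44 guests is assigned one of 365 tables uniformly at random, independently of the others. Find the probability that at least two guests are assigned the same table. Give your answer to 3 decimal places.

0.933

It's easier to compute the probability that all 44 are distinct.
P(all distinct) = 365/365 · 364/365 · ··· · 322/365 ≈ 0.067.
So the probability of at least one match is 1 − 0.067 = 0.933.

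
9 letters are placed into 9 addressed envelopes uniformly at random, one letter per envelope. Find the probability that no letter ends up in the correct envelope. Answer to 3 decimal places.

0.368

This is the derangement probability: permutations of 9 with no fixed point.
D(9) = 9! · (1 − 1/1! + 1/2! − ··· + (−1)^9/9!) = 133496.
P = 133496/362880 = 16687/45360 ≈ 0.368.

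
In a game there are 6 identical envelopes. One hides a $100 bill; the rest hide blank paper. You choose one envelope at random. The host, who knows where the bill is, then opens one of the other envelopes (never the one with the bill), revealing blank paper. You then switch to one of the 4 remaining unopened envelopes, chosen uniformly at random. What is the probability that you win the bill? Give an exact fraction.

5/24

Your original envelope holds the bill with probability 1/6, so the other 5 collectively hold it with probability 5/6.
The host can always find an empty envelope to open, so this doesn't change that 5/6; it is now spread over the 4 remaining unopened envelopes.
P(win by switching) = (5/6) · (1/4) = 5/24.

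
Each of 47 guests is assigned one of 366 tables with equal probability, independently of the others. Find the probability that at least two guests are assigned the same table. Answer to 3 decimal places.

It's easier to compute the probability that all 47 are distinct.
P(all distinct) = 366/366 · 365/366 · ··· · 320/366 ≈ 0.046.
So the probability of at least one match is 1 − 0.046 = 0.954.

0.954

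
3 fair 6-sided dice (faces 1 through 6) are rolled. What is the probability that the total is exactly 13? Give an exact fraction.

There are 6^3 = 216 equally likely outcomes.
The number of ordered 3-tuples from {1,…,6} summing to 13 is 21.
P(sum = 13) = 21/216 = 7/72.

7/72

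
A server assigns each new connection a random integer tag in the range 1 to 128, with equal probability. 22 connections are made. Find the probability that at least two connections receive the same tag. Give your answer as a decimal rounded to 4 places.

0.8527

It's easier to compute the probability that all 22 are distinct.
P(all distinct) = 128/128 · 127/128 · ··· · 107/128 ≈ 0.1473.
So the probability of at least one match is 1 − 0.1473 = 0.8527.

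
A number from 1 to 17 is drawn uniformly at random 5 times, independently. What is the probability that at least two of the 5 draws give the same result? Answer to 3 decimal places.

P(all 5 different) = 17/17 · 16/17 · ··· · 13/17 ≈ 0.523.
P(at least two equal) = 1 − 0.523 = 0.477.

0.477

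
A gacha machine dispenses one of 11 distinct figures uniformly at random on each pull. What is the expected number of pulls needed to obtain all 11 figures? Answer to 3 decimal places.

33.219

After i distinct types are collected, each trial gives a new one with probability (11−i)/11, so the expected wait for the next new type is 11/(11−i).
E = 11/11 + 11/10 + 11/9 + 11/8 + 11/7 + 11/6 + 11/5 + 11/4 + 11/3 + 11/2 + 11/1 = 83711/2520 ≈ 33.219.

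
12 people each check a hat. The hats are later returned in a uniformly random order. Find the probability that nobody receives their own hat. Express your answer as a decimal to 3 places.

0.368

This is the derangement probability: permutations of 12 with no fixed point.
D(12) = 12! · (1 − 1/1! + 1/2! − ··· + (−1)^12/12!) = 176214841.
P = 176214841/479001600 = 16019531/43545600 ≈ 0.368.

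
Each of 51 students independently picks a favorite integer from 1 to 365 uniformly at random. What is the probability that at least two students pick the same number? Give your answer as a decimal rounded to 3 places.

0.974

It's easier to compute the probability that all 51 are distinct.
P(all distinct) = 365/365 · 364/365 · ··· · 315/365 ≈ 0.026.
So the probability of at least one match is 1 − 0.026 = 0.974.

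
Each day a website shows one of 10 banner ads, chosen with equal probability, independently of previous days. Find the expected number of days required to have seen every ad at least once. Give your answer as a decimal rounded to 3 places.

After i distinct types are collected, each trial gives a new one with probability (10−i)/10, so the expected wait for the next new type is 10/(10−i).
E = 10/10 + 10/9 + 10/8 + 10/7 + 10/6 + 10/5 + 10/4 + 10/3 + 10/2 + 10/1 = 7381/252 ≈ 29.290.

29.290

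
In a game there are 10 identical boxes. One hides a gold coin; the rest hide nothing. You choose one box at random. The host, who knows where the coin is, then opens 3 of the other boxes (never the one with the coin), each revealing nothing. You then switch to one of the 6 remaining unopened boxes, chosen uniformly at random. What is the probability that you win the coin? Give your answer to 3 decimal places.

Your original box holds the coin with probability 1/10, so the other 9 collectively hold it with probability 9/10.
The host can always find 3 empty boxes to open, so the reveals don't change that 9/10; it is now spread over the 6 remaining unopened boxes.
P(win by switching) = (9/10) · (1/6) = 3/20 ≈ 0.150.

0.150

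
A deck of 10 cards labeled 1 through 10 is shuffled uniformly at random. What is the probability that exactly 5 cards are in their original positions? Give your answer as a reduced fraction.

11/3600

Choose which 5 of the 10 are fixed: C(10,5) = 252 ways.
The remaining 5 must have no fixed point: D(5) = 44.
P = 252·44/3628800 = 11/3600.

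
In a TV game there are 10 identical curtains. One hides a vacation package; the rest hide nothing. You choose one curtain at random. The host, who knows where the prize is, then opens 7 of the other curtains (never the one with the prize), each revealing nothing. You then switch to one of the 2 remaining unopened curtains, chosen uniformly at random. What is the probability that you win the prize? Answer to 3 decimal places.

Your original curtain holds the prize with probability 1/10, so the other 9 collectively hold it with probability 9/10.
The host can always find 7 empty curtains to open, so the reveals don't change that 9/10; it is now spread over the 2 remaining unopened curtains.
P(win by switching) = (9/10) · (1/2) = 9/20 ≈ 0.450.

0.450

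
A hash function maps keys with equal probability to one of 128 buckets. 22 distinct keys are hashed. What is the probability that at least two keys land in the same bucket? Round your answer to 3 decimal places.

It's easier to compute the probability that all 22 are distinct.
P(all distinct) = 128/128 · 127/128 · ··· · 107/128 ≈ 0.147.
So the probability of at least one match is 1 − 0.147 = 0.853.

0.853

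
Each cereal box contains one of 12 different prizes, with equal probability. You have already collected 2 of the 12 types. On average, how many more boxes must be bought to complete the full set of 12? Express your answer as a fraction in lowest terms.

7381/210

Starting from 2 distinct types, each trial gives a new one with probability (12−i)/12 when i types are held, so the wait for the next new type is 12/(12−i).
E = 12/10 + 12/9 + 12/8 + 12/7 + 12/6 + 12/5 + 12/4 + 12/3 + 12/2 + 12/1 = 7381/210.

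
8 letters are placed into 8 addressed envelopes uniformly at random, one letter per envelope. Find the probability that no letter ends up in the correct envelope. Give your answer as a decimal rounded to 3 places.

0.368

This is the derangement probability: permutations of 8 with no fixed point.
D(8) = 8! · (1 − 1/1! + 1/2! − ··· + (−1)^8/8!) = 14833.
P = 14833/40320 = 2119/5760 ≈ 0.368.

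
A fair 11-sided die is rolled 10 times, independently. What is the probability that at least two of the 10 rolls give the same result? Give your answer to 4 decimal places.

P(all 10 different) = 11/11 · 10/11 · ··· · 2/11 ≈ 0.0015.
P(at least two equal) = 1 − 0.0015 = 0.9985.

0.9985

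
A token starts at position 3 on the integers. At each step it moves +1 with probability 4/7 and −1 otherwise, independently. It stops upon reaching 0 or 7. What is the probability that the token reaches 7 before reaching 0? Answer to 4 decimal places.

0.6672

Let r = q/p = (3/7)/(4/7) = 3/4. The recurrence P(i) = p·P(i+1) + q·P(i−1) with P(0)=0, P(7)=1 gives P(i) = (1 − r^i)/(1 − r^7).
P(3) = (1 − (3/4)^3) / (1 − (3/4)^7) = 9472/14197 ≈ 0.6672.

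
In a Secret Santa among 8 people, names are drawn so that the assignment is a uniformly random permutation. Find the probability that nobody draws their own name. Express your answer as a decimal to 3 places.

This is the derangement probability: permutations of 8 with no fixed point.
D(8) = 8! · (1 − 1/1! + 1/2! − ··· + (−1)^8/8!) = 14833.
P = 14833/40320 = 2119/5760 ≈ 0.368.

0.368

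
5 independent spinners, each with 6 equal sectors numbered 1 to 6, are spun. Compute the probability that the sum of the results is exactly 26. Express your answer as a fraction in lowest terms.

There are 6^5 = 7776 equally likely outcomes.
The number of ordered 5-tuples from {1,…,6} summing to 26 is 70.
P(sum = 26) = 70/7776 = 35/3888.

35/3888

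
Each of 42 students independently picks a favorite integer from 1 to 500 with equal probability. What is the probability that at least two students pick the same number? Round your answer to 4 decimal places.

0.8300

It's easier to compute the probability that all 42 are distinct.
P(all distinct) = 500/500 · 499/500 · ··· · 459/500 ≈ 0.1700.
So the probability of at least one match is 1 − 0.1700 = 0.8300.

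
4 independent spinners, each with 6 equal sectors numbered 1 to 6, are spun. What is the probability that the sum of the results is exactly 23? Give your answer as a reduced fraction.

There are 6^4 = 1296 equally likely outcomes.
The number of ordered 4-tuples from {1,…,6} summing to 23 is 4.
P(sum = 23) = 4/1296 = 1/324.

1/324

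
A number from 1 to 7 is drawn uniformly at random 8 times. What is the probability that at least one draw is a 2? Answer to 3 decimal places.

P(no draw is a 2) = (6/7)^8 ≈ 0.291.
P(at least one) = 1 − 0.291 = 0.709.

0.709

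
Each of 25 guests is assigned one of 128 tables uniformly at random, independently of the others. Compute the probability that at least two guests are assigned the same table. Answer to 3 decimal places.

0.919

It's easier to compute the probability that all 25 are distinct.
P(all distinct) = 128/128 · 127/128 · ··· · 104/128 ≈ 0.081.
So the probability of at least one match is 1 − 0.081 = 0.919.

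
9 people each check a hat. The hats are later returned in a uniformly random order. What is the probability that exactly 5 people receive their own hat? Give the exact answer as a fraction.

1/320

Choose which 5 of the 9 are fixed: C(9,5) = 126 ways.
The remaining 4 must have no fixed point: D(4) = 9.
P = 126·9/362880 = 1/320.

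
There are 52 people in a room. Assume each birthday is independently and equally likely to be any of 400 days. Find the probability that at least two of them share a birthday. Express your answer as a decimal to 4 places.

It's easier to compute the probability that all 52 are distinct.
P(all distinct) = 400/400 · 399/400 · ··· · 349/400 ≈ 0.0312.
So the probability of at least one match is 1 − 0.0312 = 0.9688.

0.9688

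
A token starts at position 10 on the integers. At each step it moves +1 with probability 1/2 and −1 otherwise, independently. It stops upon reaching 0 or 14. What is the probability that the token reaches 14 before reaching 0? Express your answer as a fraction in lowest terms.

With a fair step, P(i) = ½P(i−1) + ½P(i+1) with P(0)=0, P(14)=1 has the linear solution P(i) = i/14.
P(10) = 10/14 = 5/7.

5/7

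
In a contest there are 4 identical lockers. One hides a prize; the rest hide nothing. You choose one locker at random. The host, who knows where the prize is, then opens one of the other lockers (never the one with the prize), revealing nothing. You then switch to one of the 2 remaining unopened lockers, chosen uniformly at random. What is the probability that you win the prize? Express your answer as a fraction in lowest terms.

3/8

Your original locker holds the prize with probability 1/4, so the other 3 collectively hold it with probability 3/4.
The host can always find an empty locker to open, so this doesn't change that 3/4; it is now spread over the 2 remaining unopened lockers.
P(win by switching) = (3/4) · (1/2) = 3/8.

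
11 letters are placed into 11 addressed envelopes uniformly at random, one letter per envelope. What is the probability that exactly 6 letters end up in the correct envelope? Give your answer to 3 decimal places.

Choose which 6 of the 11 are fixed: C(11,6) = 462 ways.
The remaining 5 must have no fixed point: D(5) = 44.
P = 462·44/39916800 = 11/21600 ≈ 0.001.

0.001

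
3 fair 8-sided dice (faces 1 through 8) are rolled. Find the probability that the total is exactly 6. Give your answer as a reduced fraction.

5/256

There are 8^3 = 512 equally likely outcomes.
The number of ordered 3-tuples from {1,…,8} summing to 6 is 10.
P(sum = 6) = 10/512 = 5/256.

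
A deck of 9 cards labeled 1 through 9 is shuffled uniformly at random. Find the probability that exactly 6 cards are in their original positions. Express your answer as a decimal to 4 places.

Choose which 6 of the 9 are fixed: C(9,6) = 84 ways.
The remaining 3 must have no fixed point: D(3) = 2.
P = 84·2/362880 = 1/2160 ≈ 0.0005.

0.0005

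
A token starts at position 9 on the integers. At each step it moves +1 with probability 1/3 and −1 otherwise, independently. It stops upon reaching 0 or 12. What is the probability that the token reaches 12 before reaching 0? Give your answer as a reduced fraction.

Let r = q/p = (2/3)/(1/3) = 2. The recurrence P(i) = p·P(i+1) + q·P(i−1) with P(0)=0, P(12)=1 gives P(i) = (1 − r^i)/(1 − r^12).
P(9) = (1 − (2)^9) / (1 − (2)^12) = 73/585.

73/585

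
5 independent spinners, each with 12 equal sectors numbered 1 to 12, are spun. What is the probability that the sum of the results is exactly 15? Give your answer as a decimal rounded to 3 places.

There are 12^5 = 248832 equally likely outcomes.
The number of ordered 5-tuples from {1,…,12} summing to 15 is 1001.
P(sum = 15) = 1001/248832 ≈ 0.004.

0.004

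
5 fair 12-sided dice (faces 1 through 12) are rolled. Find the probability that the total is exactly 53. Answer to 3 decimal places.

0.001

There are 12^5 = 248832 equally likely outcomes.
The number of ordered 5-tuples from {1,…,12} summing to 53 is 330.
P(sum = 53) = 330/248832 = 55/41472 ≈ 0.001.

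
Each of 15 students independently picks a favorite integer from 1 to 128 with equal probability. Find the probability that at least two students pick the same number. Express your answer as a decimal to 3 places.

0.574

It's easier to compute the probability that all 15 are distinct.
P(all distinct) = 128/128 · 127/128 · ··· · 114/128 ≈ 0.426.
So the probability of at least one match is 1 − 0.426 = 0.574.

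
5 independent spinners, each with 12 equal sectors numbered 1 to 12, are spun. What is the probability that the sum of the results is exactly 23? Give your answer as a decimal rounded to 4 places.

0.0252

There are 12^5 = 248832 equally likely outcomes.
The number of ordered 5-tuples from {1,…,12} summing to 23 is 6265.
P(sum = 23) = 6265/248832 ≈ 0.0252.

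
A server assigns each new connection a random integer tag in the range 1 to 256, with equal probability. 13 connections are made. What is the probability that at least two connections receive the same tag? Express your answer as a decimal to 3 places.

0.266

It's easier to compute the probability that all 13 are distinct.
P(all distinct) = 256/256 · 255/256 · ··· · 244/256 ≈ 0.734.
So the probability of at least one match is 1 − 0.734 = 0.266.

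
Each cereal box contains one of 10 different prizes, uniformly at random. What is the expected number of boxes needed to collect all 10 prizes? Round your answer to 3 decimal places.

After i distinct types are collected, each trial gives a new one with probability (10−i)/10, so the expected wait for the next new type is 10/(10−i).
E = 10/10 + 10/9 + 10/8 + 10/7 + 10/6 + 10/5 + 10/4 + 10/3 + 10/2 + 10/1 = 7381/252 ≈ 29.290.

29.290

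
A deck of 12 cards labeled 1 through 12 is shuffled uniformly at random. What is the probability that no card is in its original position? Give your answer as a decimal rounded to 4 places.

0.3679

This is the derangement probability: permutations of 12 with no fixed point.
D(12) = 12! · (1 − 1/1! + 1/2! − ··· + (−1)^12/12!) = 176214841.
P = 176214841/479001600 = 16019531/43545600 ≈ 0.3679.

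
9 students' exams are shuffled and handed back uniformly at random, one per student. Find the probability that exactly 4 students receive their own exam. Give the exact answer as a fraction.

Choose which 4 of the 9 are fixed: C(9,4) = 126 ways.
The remaining 5 must have no fixed point: D(5) = 44.
P = 126·44/362880 = 11/720.

11/720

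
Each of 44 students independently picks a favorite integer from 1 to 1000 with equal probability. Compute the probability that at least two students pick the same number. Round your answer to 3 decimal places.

It's easier to compute the probability that all 44 are distinct.
P(all distinct) = 1000/1000 · 999/1000 · ··· · 957/1000 ≈ 0.383.
So the probability of at least one match is 1 − 0.383 = 0.617.

0.617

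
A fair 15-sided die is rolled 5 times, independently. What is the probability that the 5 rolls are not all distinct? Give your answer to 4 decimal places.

0.5255

P(all 5 different) = 15/15 · 14/15 · ··· · 11/15 ≈ 0.4745.
P(at least two equal) = 1 − 0.4745 = 0.5255.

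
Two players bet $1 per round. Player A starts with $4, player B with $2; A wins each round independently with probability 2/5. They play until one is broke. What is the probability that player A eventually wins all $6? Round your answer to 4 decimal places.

Let r = q/p = (3/5)/(2/5) = 3/2. The recurrence P(i) = p·P(i+1) + q·P(i−1) with P(0)=0, P(6)=1 gives P(i) = (1 − r^i)/(1 − r^6).
P(4) = (1 − (3/2)^4) / (1 − (3/2)^6) = 52/133 ≈ 0.3910.

0.3910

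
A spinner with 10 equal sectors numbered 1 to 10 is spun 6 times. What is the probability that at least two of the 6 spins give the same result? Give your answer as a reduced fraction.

P(all 6 different) = 10/10 · 9/10 · ··· · 5/10 = 189/1250.
P(at least two equal) = 1 − 189/1250 = 1061/1250.

1061/1250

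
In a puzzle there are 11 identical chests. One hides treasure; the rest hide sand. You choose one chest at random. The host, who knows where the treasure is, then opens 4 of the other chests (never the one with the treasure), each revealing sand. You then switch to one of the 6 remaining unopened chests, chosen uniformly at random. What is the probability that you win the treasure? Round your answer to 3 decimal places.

0.152

Your original chest holds the treasure with probability 1/11, so the other 10 collectively hold it with probability 10/11.
The host can always find 4 empty chests to open, so the reveals don't change that 10/11; it is now spread over the 6 remaining unopened chests.
P(win by switching) = (10/11) · (1/6) = 5/33 ≈ 0.152.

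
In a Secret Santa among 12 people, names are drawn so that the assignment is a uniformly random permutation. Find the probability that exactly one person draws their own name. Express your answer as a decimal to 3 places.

0.368

Choose which one is fixed: C(12,1) = 12 ways.
The remaining 11 must have no fixed point: D(11) = 14684570.
P = 12·14684570/479001600 = 1468457/3991680 ≈ 0.368.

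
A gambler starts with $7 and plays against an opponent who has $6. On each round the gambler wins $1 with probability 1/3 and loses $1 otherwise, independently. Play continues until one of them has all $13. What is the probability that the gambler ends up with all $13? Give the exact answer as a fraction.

127/8191

Let r = q/p = (2/3)/(1/3) = 2. The recurrence P(i) = p·P(i+1) + q·P(i−1) with P(0)=0, P(13)=1 gives P(i) = (1 − r^i)/(1 − r^13).
P(7) = (1 − (2)^7) / (1 − (2)^13) = 127/8191.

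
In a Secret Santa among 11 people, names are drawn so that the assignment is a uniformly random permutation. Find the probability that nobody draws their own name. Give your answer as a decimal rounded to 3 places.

This is the derangement probability: permutations of 11 with no fixed point.
D(11) = 11! · (1 − 1/1! + 1/2! − ··· + (−1)^11/11!) = 14684570.
P = 14684570/39916800 = 1468457/3991680 ≈ 0.368.

0.368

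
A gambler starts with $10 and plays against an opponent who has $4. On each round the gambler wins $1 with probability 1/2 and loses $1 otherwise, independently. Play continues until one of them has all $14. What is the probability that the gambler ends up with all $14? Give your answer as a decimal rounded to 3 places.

0.714

With a fair step, P(i) = ½P(i−1) + ½P(i+1) with P(0)=0, P(14)=1 has the linear solution P(i) = i/14.
P(10) = 10/14 = 5/7 ≈ 0.714.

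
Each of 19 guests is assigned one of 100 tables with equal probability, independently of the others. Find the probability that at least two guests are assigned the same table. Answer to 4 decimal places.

It's easier to compute the probability that all 19 are distinct.
P(all distinct) = 100/100 · 99/100 · ··· · 82/100 ≈ 0.1610.
So the probability of at least one match is 1 − 0.1610 = 0.8390.

0.8390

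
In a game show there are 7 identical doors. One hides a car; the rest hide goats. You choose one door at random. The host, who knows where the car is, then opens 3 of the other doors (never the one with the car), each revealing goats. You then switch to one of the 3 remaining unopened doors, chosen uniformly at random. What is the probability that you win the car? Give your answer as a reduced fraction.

2/7

Your original door holds the car with probability 1/7, so the other 6 collectively hold it with probability 6/7.
The host can always find 3 empty doors to open, so the reveals don't change that 6/7; it is now spread over the 3 remaining unopened doors.
P(win by switching) = (6/7) · (1/3) = 2/7.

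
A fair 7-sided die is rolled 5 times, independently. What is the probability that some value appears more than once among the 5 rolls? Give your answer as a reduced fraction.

P(all 5 different) = 7/7 · 6/7 · ··· · 3/7 = 360/2401.
P(at least two equal) = 1 − 360/2401 = 2041/2401.

2041/2401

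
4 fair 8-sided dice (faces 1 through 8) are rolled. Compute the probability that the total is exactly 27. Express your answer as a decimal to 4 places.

0.0137

There are 8^4 = 4096 equally likely outcomes.
The number of ordered 4-tuples from {1,…,8} summing to 27 is 56.
P(sum = 27) = 56/4096 = 7/512 ≈ 0.0137.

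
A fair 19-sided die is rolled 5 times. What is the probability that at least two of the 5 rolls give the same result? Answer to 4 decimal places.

0.4365

P(all 5 different) = 19/19 · 18/19 · ··· · 15/19 ≈ 0.5635.
P(at least two equal) = 1 − 0.5635 = 0.4365.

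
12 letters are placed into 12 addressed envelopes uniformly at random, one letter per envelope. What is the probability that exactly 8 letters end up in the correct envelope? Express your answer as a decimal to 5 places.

Choose which 8 of the 12 are fixed: C(12,8) = 495 ways.
The remaining 4 must have no fixed point: D(4) = 9.
P = 495·9/479001600 = 1/107520 ≈ 0.00001.

0.00001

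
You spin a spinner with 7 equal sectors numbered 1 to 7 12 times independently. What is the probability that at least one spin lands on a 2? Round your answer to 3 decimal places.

0.843

P(no spin lands on a 2) = (6/7)^12 ≈ 0.157.
P(at least one) = 1 − 0.157 = 0.843.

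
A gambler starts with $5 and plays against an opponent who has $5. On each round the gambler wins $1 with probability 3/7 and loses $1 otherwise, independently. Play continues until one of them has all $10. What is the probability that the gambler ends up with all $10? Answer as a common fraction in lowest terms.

243/1267

Let r = q/p = (4/7)/(3/7) = 4/3. The recurrence P(i) = p·P(i+1) + q·P(i−1) with P(0)=0, P(10)=1 gives P(i) = (1 − r^i)/(1 − r^10).
P(5) = (1 − (4/3)^5) / (1 − (4/3)^10) = 243/1267.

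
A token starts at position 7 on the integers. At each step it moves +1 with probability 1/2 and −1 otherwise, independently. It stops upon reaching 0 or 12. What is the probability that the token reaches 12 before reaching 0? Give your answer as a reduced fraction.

7/12

With a fair step, P(i) = ½P(i−1) + ½P(i+1) with P(0)=0, P(12)=1 has the linear solution P(i) = i/12.
P(7) = 7/12.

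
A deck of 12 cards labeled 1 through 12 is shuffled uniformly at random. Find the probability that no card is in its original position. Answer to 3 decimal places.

0.368

This is the derangement probability: permutations of 12 with no fixed point.
D(12) = 12! · (1 − 1/1! + 1/2! − ··· + (−1)^12/12!) = 176214841.
P = 176214841/479001600 = 16019531/43545600 ≈ 0.368.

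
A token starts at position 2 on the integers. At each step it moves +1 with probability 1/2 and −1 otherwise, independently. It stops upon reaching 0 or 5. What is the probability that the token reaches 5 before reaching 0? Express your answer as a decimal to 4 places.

0.4000

With a fair step, P(i) = ½P(i−1) + ½P(i+1) with P(0)=0, P(5)=1 has the linear solution P(i) = i/5.
P(2) = 2/5 ≈ 0.4000.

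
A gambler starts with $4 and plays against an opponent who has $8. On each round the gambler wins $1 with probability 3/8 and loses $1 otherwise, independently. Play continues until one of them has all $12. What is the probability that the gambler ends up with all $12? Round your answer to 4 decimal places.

Let r = q/p = (5/8)/(3/8) = 5/3. The recurrence P(i) = p·P(i+1) + q·P(i−1) with P(0)=0, P(12)=1 gives P(i) = (1 − r^i)/(1 − r^12).
P(4) = (1 − (5/3)^4) / (1 − (5/3)^12) = 6561/447811 ≈ 0.0147.

0.0147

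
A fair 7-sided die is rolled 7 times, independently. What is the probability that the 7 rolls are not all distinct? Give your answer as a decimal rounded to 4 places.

0.9939

P(all 7 different) = 7/7 · 6/7 · ··· · 1/7 ≈ 0.0061.
P(at least two equal) = 1 − 0.0061 = 0.9939.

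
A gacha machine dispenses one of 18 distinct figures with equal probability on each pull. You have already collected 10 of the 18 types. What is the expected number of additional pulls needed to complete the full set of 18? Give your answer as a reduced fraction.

Starting from 10 distinct types, each trial gives a new one with probability (18−i)/18 when i types are held, so the wait for the next new type is 18/(18−i).
E = 18/8 + 18/7 + 18/6 + 18/5 + 18/4 + 18/3 + 18/2 + 18/1 = 6849/140.

6849/140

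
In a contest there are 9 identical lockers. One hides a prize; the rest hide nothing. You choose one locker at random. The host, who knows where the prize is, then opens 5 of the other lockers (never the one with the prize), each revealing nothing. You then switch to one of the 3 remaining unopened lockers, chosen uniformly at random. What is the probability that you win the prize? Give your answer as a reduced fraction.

8/27

Your original locker holds the prize with probability 1/9, so the other 8 collectively hold it with probability 8/9.
The host can always find 5 empty lockers to open, so the reveals don't change that 8/9; it is now spread over the 3 remaining unopened lockers.
P(win by switching) = (8/9) · (1/3) = 8/27.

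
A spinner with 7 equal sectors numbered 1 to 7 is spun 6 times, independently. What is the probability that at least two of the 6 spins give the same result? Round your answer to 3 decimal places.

0.957

P(all 6 different) = 7/7 · 6/7 · ··· · 2/7 ≈ 0.043.
P(at least two equal) = 1 − 0.043 = 0.957.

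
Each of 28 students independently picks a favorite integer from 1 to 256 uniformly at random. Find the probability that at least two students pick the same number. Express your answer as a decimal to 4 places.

It's easier to compute the probability that all 28 are distinct.
P(all distinct) = 256/256 · 255/256 · ··· · 229/256 ≈ 0.2160.
So the probability of at least one match is 1 − 0.2160 = 0.7840.

0.7840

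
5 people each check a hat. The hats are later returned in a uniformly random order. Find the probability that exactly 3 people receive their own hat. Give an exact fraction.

1/12

Choose which 3 of the 5 are fixed: C(5,3) = 10 ways.
The remaining 2 must have no fixed point: D(2) = 1.
P = 10·1/120 = 1/12.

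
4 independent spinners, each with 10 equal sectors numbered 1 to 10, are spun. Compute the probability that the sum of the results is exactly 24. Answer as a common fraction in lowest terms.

633/10000

There are 10^4 = 10000 equally likely outcomes.
The number of ordered 4-tuples from {1,…,10} summing to 24 is 633.
P(sum = 24) = 633/10000.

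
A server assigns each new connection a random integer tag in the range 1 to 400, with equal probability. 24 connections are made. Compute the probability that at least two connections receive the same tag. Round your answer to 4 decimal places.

It's easier to compute the probability that all 24 are distinct.
P(all distinct) = 400/400 · 399/400 · ··· · 377/400 ≈ 0.4946.
So the probability of at least one match is 1 − 0.4946 = 0.5054.

0.5054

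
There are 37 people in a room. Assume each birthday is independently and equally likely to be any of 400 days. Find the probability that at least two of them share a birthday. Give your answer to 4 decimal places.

0.8206

It's easier to compute the probability that all 37 are distinct.
P(all distinct) = 400/400 · 399/400 · ··· · 364/400 ≈ 0.1794.
So the probability of at least one match is 1 − 0.1794 = 0.8206.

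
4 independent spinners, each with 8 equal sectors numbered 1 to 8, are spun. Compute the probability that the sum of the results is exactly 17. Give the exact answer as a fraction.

There are 8^4 = 4096 equally likely outcomes.
The number of ordered 4-tuples from {1,…,8} summing to 17 is 336.
P(sum = 17) = 336/4096 = 21/256.

21/256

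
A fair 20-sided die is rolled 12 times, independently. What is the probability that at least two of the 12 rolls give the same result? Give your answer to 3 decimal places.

0.985

P(all 12 different) = 20/20 · 19/20 · ··· · 9/20 ≈ 0.015.
P(at least two equal) = 1 − 0.015 = 0.985.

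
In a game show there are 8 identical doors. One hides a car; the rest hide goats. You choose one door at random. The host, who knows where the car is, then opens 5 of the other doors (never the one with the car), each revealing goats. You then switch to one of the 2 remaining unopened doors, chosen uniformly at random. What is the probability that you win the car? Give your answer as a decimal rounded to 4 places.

Your original door holds the car with probability 1/8, so the other 7 collectively hold it with probability 7/8.
The host can always find 5 empty doors to open, so the reveals don't change that 7/8; it is now spread over the 2 remaining unopened doors.
P(win by switching) = (7/8) · (1/2) = 7/16 ≈ 0.4375.

0.4375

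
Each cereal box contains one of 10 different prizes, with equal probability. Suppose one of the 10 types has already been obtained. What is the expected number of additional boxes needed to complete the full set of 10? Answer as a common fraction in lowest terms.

7129/252

Starting from 1 distinct type, each trial gives a new one with probability (10−i)/10 when i types are held, so the wait for the next new type is 10/(10−i).
E = 10/9 + 10/8 + 10/7 + 10/6 + 10/5 + 10/4 + 10/3 + 10/2 + 10/1 = 7129/252.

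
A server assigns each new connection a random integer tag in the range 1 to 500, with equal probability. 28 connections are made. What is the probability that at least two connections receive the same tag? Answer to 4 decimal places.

0.5371

It's easier to compute the probability that all 28 are distinct.
P(all distinct) = 500/500 · 499/500 · ··· · 473/500 ≈ 0.4629.
So the probability of at least one match is 1 − 0.4629 = 0.5371.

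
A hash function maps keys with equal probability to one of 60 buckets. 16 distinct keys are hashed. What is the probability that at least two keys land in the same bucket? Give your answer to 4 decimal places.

It's easier to compute the probability that all 16 are distinct.
P(all distinct) = 60/60 · 59/60 · ··· · 45/60 ≈ 0.1110.
So the probability of at least one match is 1 − 0.1110 = 0.8890.

0.8890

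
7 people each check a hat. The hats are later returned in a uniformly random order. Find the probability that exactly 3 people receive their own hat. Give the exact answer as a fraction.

Choose which 3 of the 7 are fixed: C(7,3) = 35 ways.
The remaining 4 must have no fixed point: D(4) = 9.
P = 35·9/5040 = 1/16.

1/16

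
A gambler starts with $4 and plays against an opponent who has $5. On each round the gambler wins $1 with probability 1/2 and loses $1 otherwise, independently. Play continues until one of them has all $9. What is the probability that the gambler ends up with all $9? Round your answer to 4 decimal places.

With a fair step, P(i) = ½P(i−1) + ½P(i+1) with P(0)=0, P(9)=1 has the linear solution P(i) = i/9.
P(4) = 4/9 ≈ 0.4444.

0.4444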